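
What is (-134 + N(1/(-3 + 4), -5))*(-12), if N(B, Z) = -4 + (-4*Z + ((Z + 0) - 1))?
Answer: 1488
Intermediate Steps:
N(B, Z) = -5 - 3*Z (N(B, Z) = -4 + (-4*Z + (Z - 1)) = -4 + (-4*Z + (-1 + Z)) = -4 + (-1 - 3*Z) = -5 - 3*Z)
(-134 + N(1/(-3 + 4), -5))*(-12) = (-134 + (-5 - 3*(-5)))*(-12) = (-134 + (-5 + 15))*(-12) = (-134 + 10)*(-12) = -124*(-12) = 1488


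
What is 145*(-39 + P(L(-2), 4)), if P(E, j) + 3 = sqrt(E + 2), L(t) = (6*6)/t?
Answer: -6090 + 580*I ≈ -6090.0 + 580.0*I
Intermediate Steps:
L(t) = 36/t
P(E, j) = -3 + sqrt(2 + E) (P(E, j) = -3 + sqrt(E + 2) = -3 + sqrt(2 + E))
145*(-39 + P(L(-2), 4)) = 145*(-39 + (-3 + sqrt(2 + 36/(-2)))) = 145*(-39 + (-3 + sqrt(2 + 36*(-1/2)))) = 145*(-39 + (-3 + sqrt(2 - 18))) = 145*(-39 + (-3 + sqrt(-16))) = 145*(-39 + (-3 + 4*I)) = 145*(-42 + 4*I) = -6090 + 580*I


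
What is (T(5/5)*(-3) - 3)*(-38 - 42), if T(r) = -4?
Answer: -720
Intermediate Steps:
(T(5/5)*(-3) - 3)*(-38 - 42) = (-4*(-3) - 3)*(-38 - 42) = (12 - 3)*(-80) = 9*(-80) = -720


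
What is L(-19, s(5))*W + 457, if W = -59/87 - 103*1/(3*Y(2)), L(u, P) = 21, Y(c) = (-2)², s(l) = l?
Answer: 30451/116 ≈ 262.51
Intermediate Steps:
Y(c) = 4
W = -3223/348 (W = -59/87 - 103/(4*3) = -59*1/87 - 103/12 = -59/87 - 103*1/12 = -59/87 - 103/12 = -3223/348 ≈ -9.2615)
L(-19, s(5))*W + 457 = 21*(-3223/348) + 457 = -22561/116 + 457 = 30451/116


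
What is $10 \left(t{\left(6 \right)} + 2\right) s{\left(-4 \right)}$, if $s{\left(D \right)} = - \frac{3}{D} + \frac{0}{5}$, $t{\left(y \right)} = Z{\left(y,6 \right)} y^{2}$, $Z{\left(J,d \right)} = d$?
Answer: $1635$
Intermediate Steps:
$t{\left(y \right)} = 6 y^{2}$
$s{\left(D \right)} = - \frac{3}{D}$ ($s{\left(D \right)} = - \frac{3}{D} + 0 \cdot \frac{1}{5} = - \frac{3}{D} + 0 = - \frac{3}{D}$)
$10 \left(t{\left(6 \right)} + 2\right) s{\left(-4 \right)} = 10 \left(6 \cdot 6^{2} + 2\right) \left(- \frac{3}{-4}\right) = 10 \left(6 \cdot 36 + 2\right) \left(\left(-3\right) \left(- \frac{1}{4}\right)\right) = 10 \left(216 + 2\right) \frac{3}{4} = 10 \cdot 218 \cdot \frac{3}{4} = 2180 \cdot \frac{3}{4} = 1635$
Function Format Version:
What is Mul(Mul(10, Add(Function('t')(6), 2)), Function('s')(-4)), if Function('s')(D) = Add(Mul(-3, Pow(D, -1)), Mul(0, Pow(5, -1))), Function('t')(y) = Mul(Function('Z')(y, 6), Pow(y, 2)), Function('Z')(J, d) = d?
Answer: 1635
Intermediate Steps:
Function('t')(y) = Mul(6, Pow(y, 2))
Function('s')(D) = Mul(-3, Pow(D, -1)) (Function('s')(D) = Add(Mul(-3, Pow(D, -1)), Mul(0, Rational(1, 5))) = Add(Mul(-3, Pow(D, -1)), 0) = Mul(-3, Pow(D, -1)))
Mul(Mul(10, Add(Function('t')(6), 2)), Function('s')(-4)) = Mul(Mul(10, Add(Mul(6, Pow(6, 2)), 2)), Mul(-3, Pow(-4, -1))) = Mul(Mul(10, Add(Mul(6, 36), 2)), Mul(-3, Rational(-1, 4))) = Mul(Mul(10, Add(216, 2)), Rational(3, 4)) = Mul(Mul(10, 218), Rational(3, 4)) = Mul(2180, Rational(3, 4)) = 1635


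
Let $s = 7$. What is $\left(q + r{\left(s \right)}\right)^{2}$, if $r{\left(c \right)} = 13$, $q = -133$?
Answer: $14400$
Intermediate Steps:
$\left(q + r{\left(s \right)}\right)^{2} = \left(-133 + 13\right)^{2} = \left(-120\right)^{2} = 14400$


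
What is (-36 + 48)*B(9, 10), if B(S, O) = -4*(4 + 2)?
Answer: -288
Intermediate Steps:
B(S, O) = -24 (B(S, O) = -4*6 = -24)
(-36 + 48)*B(9, 10) = (-36 + 48)*(-24) = 12*(-24) = -288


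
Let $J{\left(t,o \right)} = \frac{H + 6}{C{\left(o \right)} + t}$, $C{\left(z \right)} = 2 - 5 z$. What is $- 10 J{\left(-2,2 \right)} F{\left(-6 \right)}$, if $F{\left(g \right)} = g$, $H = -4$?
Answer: $-12$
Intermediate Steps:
$J{\left(t,o \right)} = \frac{2}{2 + t - 5 o}$ ($J{\left(t,o \right)} = \frac{-4 + 6}{\left(2 - 5 o\right) + t} = \frac{2}{2 + t - 5 o}$)
$- 10 J{\left(-2,2 \right)} F{\left(-6 \right)} = - 10 \frac{2}{2 - 2 - 10} \left(-6\right) = - 10 \frac{2}{-10} \left(-6\right) = - 10 \cdot 2 \left(- \frac{1}{10}\right) \left(-6\right) = \left(-10\right) \left(- \frac{1}{5}\right) \left(-6\right) = 2 \left(-6\right) = -12$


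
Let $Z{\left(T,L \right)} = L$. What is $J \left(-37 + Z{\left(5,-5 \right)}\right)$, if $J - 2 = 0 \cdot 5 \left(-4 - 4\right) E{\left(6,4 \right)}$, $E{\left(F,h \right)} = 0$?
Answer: $-84$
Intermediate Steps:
$J = 2$ ($J = 2 + 0 \cdot 5 \left(-4 - 4\right) 0 = 2 + 0 \left(\left(-8\right) 0\right) = 2 + 0 \cdot 0 = 2 + 0 = 2$)
$J \left(-37 + Z{\left(5,-5 \right)}\right) = 2 \left(-37 - 5\right) = 2 \left(-42\right) = -84$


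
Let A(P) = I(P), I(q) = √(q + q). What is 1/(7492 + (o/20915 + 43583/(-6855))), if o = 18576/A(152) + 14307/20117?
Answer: 1183149850700245540714491327/8856636442647267030965202907678 - 3694208691294793799487*√19/17713272885294534061930405815356 ≈ 0.00013359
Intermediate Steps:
I(q) = √2*√q (I(q) = √(2*q) = √2*√q)
A(P) = √2*√P
o = 14307/20117 + 4644*√19/19 (o = 18576/((√2*√152)) + 14307/20117 = 18576/((√2*(2*√38))) + 14307*(1/20117) = 18576/((4*√19)) + 14307/20117 = 18576*(√19/76) + 14307/20117 = 4644*√19/19 + 14307/20117 = 14307/20117 + 4644*√19/19 ≈ 1066.1)
1/(7492 + (o/20915 + 43583/(-6855))) = 1/(7492 + ((14307/20117 + 4644*√19/19)/20915 + 43583/(-6855))) = 1/(7492 + ((14307/20117 + 4644*√19/19)*(1/20915) + 43583*(-1/6855))) = 1/(7492 + ((14307/420747055 + 4644*√19/397385) - 43583/6855)) = 1/(7492 + (-3667464164716/576844212405 + 4644*√19/397385)) = 1/(4318049375173544/576844212405 + 4644*√19/397385)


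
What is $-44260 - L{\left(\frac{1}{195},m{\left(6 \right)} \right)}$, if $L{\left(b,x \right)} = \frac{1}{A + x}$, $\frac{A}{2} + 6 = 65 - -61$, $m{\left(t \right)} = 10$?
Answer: $- \frac{11065001}{250} \approx -44260.0$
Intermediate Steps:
$A = 240$ ($A = -12 + 2 \left(65 - -61\right) = -12 + 2 \left(65 + 61\right) = -12 + 2 \cdot 126 = -12 + 252 = 240$)
$L{\left(b,x \right)} = \frac{1}{240 + x}$
$-44260 - L{\left(\frac{1}{195},m{\left(6 \right)} \right)} = -44260 - \frac{1}{240 + 10} = -44260 - \frac{1}{250} = - \frac{11065001}{250}$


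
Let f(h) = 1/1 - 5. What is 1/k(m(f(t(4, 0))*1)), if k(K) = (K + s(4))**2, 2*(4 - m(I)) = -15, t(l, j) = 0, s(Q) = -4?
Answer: 4/225 ≈ 0.017778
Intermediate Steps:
f(h) = -4 (f(h) = 1 - 5 = -4)
m(I) = 23/2 (m(I) = 4 - 1/2*(-15) = 4 + 15/2 = 23/2)
k(K) = (-4 + K)**2 (k(K) = (K - 4)**2 = (-4 + K)**2)
1/k(m(f(t(4, 0))*1)) = 1/((-4 + 23/2)**2) = 1/((15/2)**2) = 1/(225/4) = 4/225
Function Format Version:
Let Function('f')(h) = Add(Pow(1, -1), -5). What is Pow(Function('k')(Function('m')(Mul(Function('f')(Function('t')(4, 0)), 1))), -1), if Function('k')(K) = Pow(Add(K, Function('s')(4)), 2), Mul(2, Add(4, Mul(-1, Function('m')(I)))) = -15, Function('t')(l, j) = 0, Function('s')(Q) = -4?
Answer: Rational(4, 225) ≈ 0.017778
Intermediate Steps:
Function('f')(h) = -4 (Function('f')(h) = Add(1, -5) = -4)
Function('m')(I) = Rational(23, 2) (Function('m')(I) = Add(4, Mul(Rational(-1, 2), -15)) = Add(4, Rational(15, 2)) = Rational(23, 2))
Function('k')(K) = Pow(Add(-4, K), 2) (Function('k')(K) = Pow(Add(K, -4), 2) = Pow(Add(-4, K), 2))
Pow(Function('k')(Function('m')(Mul(Function('f')(Function('t')(4, 0)), 1))), -1) = Pow(Pow(Add(-4, Rational(23, 2)), 2), -1) = Pow(Pow(Rational(15, 2), 2), -1) = Pow(Rational(225, 4), -1) = Rational(4, 225)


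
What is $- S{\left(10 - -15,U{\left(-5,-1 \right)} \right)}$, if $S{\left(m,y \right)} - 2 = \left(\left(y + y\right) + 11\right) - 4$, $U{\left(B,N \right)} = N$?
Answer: $-7$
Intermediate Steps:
$S{\left(m,y \right)} = 9 + 2 y$ ($S{\left(m,y \right)} = 2 + \left(\left(\left(y + y\right) + 11\right) - 4\right) = 2 + \left(\left(2 y + 11\right) - 4\right) = 2 + \left(\left(11 + 2 y\right) - 4\right) = 2 + \left(7 + 2 y\right) = 9 + 2 y$)
$- S{\left(10 - -15,U{\left(-5,-1 \right)} \right)} = - (9 + 2 \left(-1\right)) = - (9 - 2) = \left(-1\right) 7 = -7$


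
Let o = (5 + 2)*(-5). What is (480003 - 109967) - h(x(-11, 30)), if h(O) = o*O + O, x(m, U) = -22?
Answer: 369288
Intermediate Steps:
o = -35 (o = 7*(-5) = -35)
h(O) = -34*O (h(O) = -35*O + O = -34*O)
(480003 - 109967) - h(x(-11, 30)) = (480003 - 109967) - (-34)*(-22) = 370036 - 1*748 = 370036 - 748 = 369288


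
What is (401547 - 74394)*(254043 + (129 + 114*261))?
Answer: 92887242678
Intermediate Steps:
(401547 - 74394)*(254043 + (129 + 114*261)) = 327153*(254043 + (129 + 29754)) = 327153*(254043 + 29883) = 327153*283926 = 92887242678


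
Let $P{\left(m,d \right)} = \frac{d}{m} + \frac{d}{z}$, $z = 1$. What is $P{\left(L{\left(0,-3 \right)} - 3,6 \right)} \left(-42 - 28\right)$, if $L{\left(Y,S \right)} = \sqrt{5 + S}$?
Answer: $-240 + 60 \sqrt{2} \approx -155.15$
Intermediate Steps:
$P{\left(m,d \right)} = d + \frac{d}{m}$ ($P{\left(m,d \right)} = \frac{d}{m} + \frac{d}{1} = \frac{d}{m} + d 1 = \frac{d}{m} + d = d + \frac{d}{m}$)
$P{\left(L{\left(0,-3 \right)} - 3,6 \right)} \left(-42 - 28\right) = \left(6 + \frac{6}{\sqrt{5 - 3} - 3}\right) \left(-42 - 28\right) = \left(6 + \frac{6}{\sqrt{2} - 3}\right) \left(-70\right) = \left(6 + \frac{6}{-3 + \sqrt{2}}\right) \left(-70\right) = -420 - \frac{420}{-3 + \sqrt{2}}$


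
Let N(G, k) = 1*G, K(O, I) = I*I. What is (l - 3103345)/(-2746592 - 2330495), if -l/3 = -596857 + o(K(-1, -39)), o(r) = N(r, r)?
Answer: 1317337/5077087 ≈ 0.25947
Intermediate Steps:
K(O, I) = I**2
N(G, k) = G
o(r) = r
l = 1786008 (l = -3*(-596857 + (-39)**2) = -3*(-596857 + 1521) = -3*(-595336) = 1786008)
(l - 3103345)/(-2746592 - 2330495) = (1786008 - 3103345)/(-2746592 - 2330495) = -1317337/(-5077087) = -1317337*(-1/5077087) = 1317337/5077087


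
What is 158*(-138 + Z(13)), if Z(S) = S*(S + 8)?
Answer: 21330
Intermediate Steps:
Z(S) = S*(8 + S)
158*(-138 + Z(13)) = 158*(-138 + 13*(8 + 13)) = 158*(-138 + 13*21) = 158*(-138 + 273) = 158*135 = 21330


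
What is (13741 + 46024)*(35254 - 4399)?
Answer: 1844049075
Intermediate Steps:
(13741 + 46024)*(35254 - 4399) = 59765*30855 = 1844049075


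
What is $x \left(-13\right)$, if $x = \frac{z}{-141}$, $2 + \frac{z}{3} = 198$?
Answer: $\frac{2548}{47} \approx 54.213$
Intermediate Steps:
$z = 588$ ($z = -6 + 3 \cdot 198 = -6 + 594 = 588$)
$x = - \frac{196}{47}$ ($x = \frac{588}{-141} = 588 \left(- \frac{1}{141}\right) = - \frac{196}{47} \approx -4.1702$)
$x \left(-13\right) = \left(- \frac{196}{47}\right) \left(-13\right) = \frac{2548}{47}$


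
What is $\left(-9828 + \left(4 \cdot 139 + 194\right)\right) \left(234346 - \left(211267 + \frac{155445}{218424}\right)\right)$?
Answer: $- \frac{7626809153163}{36404} \approx -2.095 \cdot 10^{8}$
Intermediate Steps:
$\left(-9828 + \left(4 \cdot 139 + 194\right)\right) \left(234346 - \left(211267 + \frac{155445}{218424}\right)\right) = \left(-9828 + \left(556 + 194\right)\right) \left(234346 - \frac{15381979551}{72808}\right) = \left(-9828 + 750\right) \left(234346 - \frac{15381979551}{72808}\right) = - 9078 \left(234346 - \frac{15381979551}{72808}\right) = \left(-9078\right) \frac{1680284017}{72808} = - \frac{7626809153163}{36404}$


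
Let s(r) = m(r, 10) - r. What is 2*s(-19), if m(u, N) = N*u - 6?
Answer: -354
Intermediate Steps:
m(u, N) = -6 + N*u
s(r) = -6 + 9*r (s(r) = (-6 + 10*r) - r = -6 + 9*r)
2*s(-19) = 2*(-6 + 9*(-19)) = 2*(-6 - 171) = 2*(-177) = -354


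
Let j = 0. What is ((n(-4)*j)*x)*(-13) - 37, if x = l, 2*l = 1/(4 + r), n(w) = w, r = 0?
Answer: -37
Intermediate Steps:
l = ⅛ (l = 1/(2*(4 + 0)) = (½)/4 = (½)*(¼) = ⅛ ≈ 0.12500)
x = ⅛ ≈ 0.12500
((n(-4)*j)*x)*(-13) - 37 = (-4*0*(⅛))*(-13) - 37 = (0*(⅛))*(-13) - 37 = 0*(-13) - 37 = 0 - 37 = -37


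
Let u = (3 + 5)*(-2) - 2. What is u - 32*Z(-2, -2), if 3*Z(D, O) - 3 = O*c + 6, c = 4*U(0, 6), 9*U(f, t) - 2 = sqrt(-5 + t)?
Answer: -770/9 ≈ -85.556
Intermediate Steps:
U(f, t) = 2/9 + sqrt(-5 + t)/9
c = 4/3 (c = 4*(2/9 + sqrt(-5 + 6)/9) = 4*(2/9 + sqrt(1)/9) = 4*(2/9 + (1/9)*1) = 4*(2/9 + 1/9) = 4*(1/3) = 4/3 ≈ 1.3333)
Z(D, O) = 3 + 4*O/9 (Z(D, O) = 1 + (O*(4/3) + 6)/3 = 1 + (4*O/3 + 6)/3 = 1 + (6 + 4*O/3)/3 = 1 + (2 + 4*O/9) = 3 + 4*O/9)
u = -18 (u = 8*(-2) - 2 = -16 - 2 = -18)
u - 32*Z(-2, -2) = -18 - 32*(3 + (4/9)*(-2)) = -18 - 32*(3 - 8/9) = -18 - 32*19/9 = -18 - 608/9 = -770/9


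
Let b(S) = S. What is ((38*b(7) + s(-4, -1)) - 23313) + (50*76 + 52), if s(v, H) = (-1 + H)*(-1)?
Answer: -19193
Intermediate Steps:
s(v, H) = 1 - H
((38*b(7) + s(-4, -1)) - 23313) + (50*76 + 52) = ((38*7 + (1 - 1*(-1))) - 23313) + (50*76 + 52) = ((266 + (1 + 1)) - 23313) + (3800 + 52) = ((266 + 2) - 23313) + 3852 = (268 - 23313) + 3852 = -23045 + 3852 = -19193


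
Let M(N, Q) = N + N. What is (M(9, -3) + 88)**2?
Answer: 11236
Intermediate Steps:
M(N, Q) = 2*N
(M(9, -3) + 88)**2 = (2*9 + 88)**2 = (18 + 88)**2 = 106**2 = 11236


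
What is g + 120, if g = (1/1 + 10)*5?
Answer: 175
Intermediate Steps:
g = 55 (g = (1 + 10)*5 = 11*5 = 55)
g + 120 = 55 + 120 = 175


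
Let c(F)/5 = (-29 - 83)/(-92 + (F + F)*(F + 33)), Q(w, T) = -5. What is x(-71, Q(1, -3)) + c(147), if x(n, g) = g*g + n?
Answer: -607662/13207 ≈ -46.011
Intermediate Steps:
x(n, g) = n + g² (x(n, g) = g² + n = n + g²)
c(F) = -560/(-92 + 2*F*(33 + F)) (c(F) = 5*((-29 - 83)/(-92 + (F + F)*(F + 33))) = 5*(-112/(-92 + (2*F)*(33 + F))) = 5*(-112/(-92 + 2*F*(33 + F))) = -560/(-92 + 2*F*(33 + F)))
x(-71, Q(1, -3)) + c(147) = (-71 + (-5)²) - 280/(-46 + 147² + 33*147) = (-71 + 25) - 280/(-46 + 21609 + 4851) = -46 - 280/26414 = -46 - 280*1/26414 = -46 - 140/13207 = -607662/13207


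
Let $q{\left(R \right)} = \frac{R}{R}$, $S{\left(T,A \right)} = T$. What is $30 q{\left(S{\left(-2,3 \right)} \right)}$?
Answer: $30$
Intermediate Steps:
$q{\left(R \right)} = 1$
$30 q{\left(S{\left(-2,3 \right)} \right)} = 30 \cdot 1 = 30$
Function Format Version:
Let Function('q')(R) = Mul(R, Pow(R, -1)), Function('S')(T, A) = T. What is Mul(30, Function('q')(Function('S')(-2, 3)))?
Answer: 30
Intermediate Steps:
Function('q')(R) = 1
Mul(30, Function('q')(Function('S')(-2, 3))) = Mul(30, 1) = 30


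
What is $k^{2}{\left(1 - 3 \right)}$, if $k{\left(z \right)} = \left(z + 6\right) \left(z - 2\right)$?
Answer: $256$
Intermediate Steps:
$k{\left(z \right)} = \left(-2 + z\right) \left(6 + z\right)$ ($k{\left(z \right)} = \left(6 + z\right) \left(-2 + z\right) = \left(-2 + z\right) \left(6 + z\right)$)
$k^{2}{\left(1 - 3 \right)} = \left(-12 + \left(1 - 3\right)^{2} + 4 \left(1 - 3\right)\right)^{2} = \left(-12 + \left(-2\right)^{2} + 4 \left(-2\right)\right)^{2} = \left(-12 + 4 - 8\right)^{2} = \left(-16\right)^{2} = 256$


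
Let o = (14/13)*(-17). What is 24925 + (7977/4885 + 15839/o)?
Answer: 27974595581/1162630 ≈ 24061.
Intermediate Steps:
o = -238/13 (o = (14*(1/13))*(-17) = (14/13)*(-17) = -238/13 ≈ -18.308)
24925 + (7977/4885 + 15839/o) = 24925 + (7977/4885 + 15839/(-238/13)) = 24925 + (7977*(1/4885) + 15839*(-13/238)) = 24925 + (7977/4885 - 205907/238) = 24925 - 1003957169/1162630 = 27974595581/1162630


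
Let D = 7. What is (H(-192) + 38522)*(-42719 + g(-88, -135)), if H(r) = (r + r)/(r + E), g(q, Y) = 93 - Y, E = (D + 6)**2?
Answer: -37663597490/23 ≈ -1.6375e+9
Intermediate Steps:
E = 169 (E = (7 + 6)**2 = 13**2 = 169)
H(r) = 2*r/(169 + r) (H(r) = (r + r)/(r + 169) = (2*r)/(169 + r) = 2*r/(169 + r))
(H(-192) + 38522)*(-42719 + g(-88, -135)) = (2*(-192)/(169 - 192) + 38522)*(-42719 + (93 - 1*(-135))) = (2*(-192)/(-23) + 38522)*(-42719 + (93 + 135)) = (2*(-192)*(-1/23) + 38522)*(-42719 + 228) = (384/23 + 38522)*(-42491) = (886390/23)*(-42491) = -37663597490/23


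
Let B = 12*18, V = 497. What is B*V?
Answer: 107352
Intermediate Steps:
B = 216
B*V = 216*497 = 107352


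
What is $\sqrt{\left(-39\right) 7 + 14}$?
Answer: $i \sqrt{259} \approx 16.093 i$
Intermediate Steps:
$\sqrt{\left(-39\right) 7 + 14} = \sqrt{-273 + 14} = \sqrt{-259} = i \sqrt{259}$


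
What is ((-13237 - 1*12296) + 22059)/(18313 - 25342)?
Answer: 386/781 ≈ 0.49424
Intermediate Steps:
((-13237 - 1*12296) + 22059)/(18313 - 25342) = ((-13237 - 12296) + 22059)/(-7029) = (-25533 + 22059)*(-1/7029) = -3474*(-1/7029) = 386/781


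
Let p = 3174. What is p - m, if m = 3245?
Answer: -71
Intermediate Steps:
p - m = 3174 - 1*3245 = 3174 - 3245 = -71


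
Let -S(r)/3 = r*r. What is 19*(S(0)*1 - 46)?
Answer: -874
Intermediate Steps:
S(r) = -3*r**2 (S(r) = -3*r*r = -3*r**2)
19*(S(0)*1 - 46) = 19*(-3*0**2*1 - 46) = 19*(-3*0*1 - 46) = 19*(0*1 - 46) = 19*(0 - 46) = 19*(-46) = -874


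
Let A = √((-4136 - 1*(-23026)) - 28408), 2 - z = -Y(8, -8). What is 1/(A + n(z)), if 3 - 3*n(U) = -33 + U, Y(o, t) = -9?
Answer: 129/87511 - 9*I*√9518/87511 ≈ 0.0014741 - 0.010034*I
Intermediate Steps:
z = -7 (z = 2 - (-1)*(-9) = 2 - 1*9 = 2 - 9 = -7)
n(U) = 12 - U/3 (n(U) = 1 - (-33 + U)/3 = 1 + (11 - U/3) = 12 - U/3)
A = I*√9518 (A = √((-4136 + 23026) - 28408) = √(18890 - 28408) = √(-9518) = I*√9518 ≈ 97.56*I)
1/(A + n(z)) = 1/(I*√9518 + (12 - ⅓*(-7))) = 1/(I*√9518 + (12 + 7/3)) = 1/(I*√9518 + 43/3) = 1/(43/3 + I*√9518)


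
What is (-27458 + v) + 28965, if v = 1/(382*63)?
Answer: 36267463/24066 ≈ 1507.0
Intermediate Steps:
v = 1/24066 ≈ 4.1552e-5
(-27458 + v) + 28965 = (-27458 + 1/24066) + 28965 = -660804227/24066 + 28965 = 36267463/24066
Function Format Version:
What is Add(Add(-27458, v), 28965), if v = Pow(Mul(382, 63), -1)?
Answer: Rational(36267463, 24066) ≈ 1507.0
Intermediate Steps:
v = Rational(1, 24066) (v = Pow(24066, -1) = Rational(1, 24066) ≈ 4.1552e-5)
Add(Add(-27458, v), 28965) = Add(Add(-27458, Rational(1, 24066)), 28965) = Add(Rational(-660804227, 24066), 28965) = Rational(36267463, 24066)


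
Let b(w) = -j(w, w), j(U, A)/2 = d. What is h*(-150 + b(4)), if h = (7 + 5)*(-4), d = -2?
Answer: 7008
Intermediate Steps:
j(U, A) = -4 (j(U, A) = 2*(-2) = -4)
b(w) = 4 (b(w) = -1*(-4) = 4)
h = -48 (h = 12*(-4) = -48)
h*(-150 + b(4)) = -48*(-150 + 4) = -48*(-146) = 7008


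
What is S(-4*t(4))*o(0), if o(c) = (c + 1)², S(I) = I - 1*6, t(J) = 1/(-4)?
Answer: -5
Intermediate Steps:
t(J) = -¼
S(I) = -6 + I (S(I) = I - 6 = -6 + I)
o(c) = (1 + c)²
S(-4*t(4))*o(0) = (-6 - 4*(-¼))*(1 + 0)² = (-6 + 1)*1² = -5*1 = -5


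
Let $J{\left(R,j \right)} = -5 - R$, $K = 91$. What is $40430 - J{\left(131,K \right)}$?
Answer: $40566$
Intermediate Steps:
$40430 - J{\left(131,K \right)} = 40430 - \left(-5 - 131\right) = 40430 - -136 = 40430 + 136 = 40566$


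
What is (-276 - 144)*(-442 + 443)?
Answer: -420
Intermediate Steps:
(-276 - 144)*(-442 + 443) = -420*1 = -420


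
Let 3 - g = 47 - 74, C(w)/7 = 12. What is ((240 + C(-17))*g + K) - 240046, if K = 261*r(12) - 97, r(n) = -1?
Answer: -230684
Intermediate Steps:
C(w) = 84 (C(w) = 7*12 = 84)
g = 30 (g = 3 - (47 - 74) = 3 - 1*(-27) = 3 + 27 = 30)
K = -358 (K = 261*(-1) - 97 = -261 - 97 = -358)
((240 + C(-17))*g + K) - 240046 = ((240 + 84)*30 - 358) - 240046 = (324*30 - 358) - 240046 = (9720 - 358) - 240046 = 9362 - 240046 = -230684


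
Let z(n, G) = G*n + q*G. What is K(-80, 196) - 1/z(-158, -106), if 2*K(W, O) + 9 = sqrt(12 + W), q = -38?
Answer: -93493/20776 + I*sqrt(17) ≈ -4.5 + 4.1231*I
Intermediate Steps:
K(W, O) = -9/2 + sqrt(12 + W)/2
z(n, G) = -38*G + G*n (z(n, G) = G*n - 38*G = -38*G + G*n)
K(-80, 196) - 1/z(-158, -106) = (-9/2 + sqrt(12 - 80)/2) - 1/((-106*(-38 - 158))) = (-9/2 + sqrt(-68)/2) - 1/((-106*(-196))) = (-9/2 + (2*I*sqrt(17))/2) - 1/20776 = (-9/2 + I*sqrt(17)) - 1*1/20776 = (-9/2 + I*sqrt(17)) - 1/20776 = -93493/20776 + I*sqrt(17)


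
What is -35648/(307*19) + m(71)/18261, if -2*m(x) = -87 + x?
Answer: -650921464/106516413 ≈ -6.1110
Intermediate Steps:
m(x) = 87/2 - x/2 (m(x) = -(-87 + x)/2 = 87/2 - x/2)
-35648/(307*19) + m(71)/18261 = -35648/(307*19) + (87/2 - ½*71)/18261 = -35648/5833 + (87/2 - 71/2)*(1/18261) = -35648*1/5833 + 8*(1/18261) = -35648/5833 + 8/18261 = -650921464/106516413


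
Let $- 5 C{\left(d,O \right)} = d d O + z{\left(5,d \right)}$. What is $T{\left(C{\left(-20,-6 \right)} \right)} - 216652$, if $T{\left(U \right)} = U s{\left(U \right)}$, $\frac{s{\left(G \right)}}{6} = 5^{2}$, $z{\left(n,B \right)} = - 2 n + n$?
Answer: $-144502$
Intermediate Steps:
$z{\left(n,B \right)} = - n$
$s{\left(G \right)} = 150$ ($s{\left(G \right)} = 6 \cdot 5^{2} = 6 \cdot 25 = 150$)
$C{\left(d,O \right)} = 1 - \frac{O d^{2}}{5}$ ($C{\left(d,O \right)} = - \frac{d d O - 5}{5} = - \frac{d^{2} O - 5}{5} = - \frac{O d^{2} - 5}{5} = - \frac{-5 + O d^{2}}{5} = 1 - \frac{O d^{2}}{5}$)
$T{\left(U \right)} = 150 U$ ($T{\left(U \right)} = U 150 = 150 U$)
$T{\left(C{\left(-20,-6 \right)} \right)} - 216652 = 150 \left(1 - - \frac{6 \left(-20\right)^{2}}{5}\right) - 216652 = 150 \left(1 - \left(- \frac{6}{5}\right) 400\right) - 216652 = 150 \left(1 + 480\right) - 216652 = 150 \cdot 481 - 216652 = 72150 - 216652 = -144502$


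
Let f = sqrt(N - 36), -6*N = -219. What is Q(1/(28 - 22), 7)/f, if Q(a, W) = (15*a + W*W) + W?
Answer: 117*sqrt(2)/2 ≈ 82.731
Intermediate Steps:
N = 73/2 (N = -1/6*(-219) = 73/2 ≈ 36.500)
Q(a, W) = W + W**2 + 15*a (Q(a, W) = (15*a + W**2) + W = (W**2 + 15*a) + W = W + W**2 + 15*a)
f = sqrt(2)/2 (f = sqrt(73/2 - 36) = sqrt(1/2) = sqrt(2)/2 ≈ 0.70711)
Q(1/(28 - 22), 7)/f = (7 + 7**2 + 15/(28 - 22))/((sqrt(2)/2)) = (7 + 49 + 15/6)*sqrt(2) = (7 + 49 + 15*(1/6))*sqrt(2) = (7 + 49 + 5/2)*sqrt(2) = 117*sqrt(2)/2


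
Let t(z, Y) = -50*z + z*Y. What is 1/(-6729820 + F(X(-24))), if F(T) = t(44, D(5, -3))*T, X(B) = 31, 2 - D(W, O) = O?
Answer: -1/6791200 ≈ -1.4725e-7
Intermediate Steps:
D(W, O) = 2 - O
t(z, Y) = -50*z + Y*z
F(T) = -1980*T (F(T) = (44*(-50 + (2 - 1*(-3))))*T = (44*(-50 + (2 + 3)))*T = (44*(-50 + 5))*T = (44*(-45))*T = -1980*T)
1/(-6729820 + F(X(-24))) = 1/(-6729820 - 1980*31) = 1/(-6729820 - 61380) = 1/(-6791200) = -1/6791200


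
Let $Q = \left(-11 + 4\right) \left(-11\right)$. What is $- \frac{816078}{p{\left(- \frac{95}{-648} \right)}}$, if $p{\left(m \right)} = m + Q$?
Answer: $- \frac{528818544}{49991} \approx -10578.0$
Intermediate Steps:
$Q = 77$ ($Q = \left(-7\right) \left(-11\right) = 77$)
$p{\left(m \right)} = 77 + m$ ($p{\left(m \right)} = m + 77 = 77 + m$)
$- \frac{816078}{p{\left(- \frac{95}{-648} \right)}} = - \frac{816078}{77 - \frac{95}{-648}} = - \frac{816078}{77 - - \frac{95}{648}} = - \frac{816078}{77 + \frac{95}{648}} = - \frac{816078}{\frac{49991}{648}} = \left(-816078\right) \frac{648}{49991} = - \frac{528818544}{49991}$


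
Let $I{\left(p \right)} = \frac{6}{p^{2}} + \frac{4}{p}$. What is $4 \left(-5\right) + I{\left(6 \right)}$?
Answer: $- \frac{115}{6} \approx -19.167$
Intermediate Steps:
$I{\left(p \right)} = \frac{4}{p} + \frac{6}{p^{2}}$ ($I{\left(p \right)} = \frac{6}{p^{2}} + \frac{4}{p} = \frac{4}{p} + \frac{6}{p^{2}}$)
$4 \left(-5\right) + I{\left(6 \right)} = 4 \left(-5\right) + \frac{2 \left(3 + 2 \cdot 6\right)}{36} = -20 + 2 \cdot \frac{1}{36} \left(3 + 12\right) = -20 + 2 \cdot \frac{1}{36} \cdot 15 = -20 + \frac{5}{6} = - \frac{115}{6}$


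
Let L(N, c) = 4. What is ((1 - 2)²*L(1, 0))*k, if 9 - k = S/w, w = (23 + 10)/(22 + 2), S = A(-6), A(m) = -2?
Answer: 460/11 ≈ 41.818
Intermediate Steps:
S = -2
w = 11/8 (w = 33/24 = 33*(1/24) = 11/8 ≈ 1.3750)
k = 115/11 (k = 9 - (-2)/11/8 = 9 - (-2)*8/11 = 9 - 1*(-16/11) = 9 + 16/11 = 115/11 ≈ 10.455)
((1 - 2)²*L(1, 0))*k = ((1 - 2)²*4)*(115/11) = ((-1)²*4)*(115/11) = (1*4)*(115/11) = 4*(115/11) = 460/11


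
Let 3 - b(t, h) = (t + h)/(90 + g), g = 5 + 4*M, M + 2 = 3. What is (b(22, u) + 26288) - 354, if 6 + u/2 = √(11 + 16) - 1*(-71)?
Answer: 2567611/99 - 2*√3/33 ≈ 25935.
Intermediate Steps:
M = 1 (M = -2 + 3 = 1)
g = 9 (g = 5 + 4*1 = 5 + 4 = 9)
u = 130 + 6*√3 (u = -12 + 2*(√(11 + 16) - 1*(-71)) = -12 + 2*(√27 + 71) = -12 + 2*(3*√3 + 71) = -12 + 2*(71 + 3*√3) = -12 + (142 + 6*√3) = 130 + 6*√3 ≈ 140.39)
b(t, h) = 3 - h/99 - t/99 (b(t, h) = 3 - (t + h)/(90 + 9) = 3 - (h + t)/99 = 3 - (h/99 + t/99) = 3 + (-h/99 - t/99) = 3 - h/99 - t/99)
(b(22, u) + 26288) - 354 = ((3 - (130 + 6*√3)/99 - 1/99*22) + 26288) - 354 = ((3 + (-130/99 - 2*√3/33) - 2/9) + 26288) - 354 = ((145/99 - 2*√3/33) + 26288) - 354 = (2602657/99 - 2*√3/33) - 354 = 2567611/99 - 2*√3/33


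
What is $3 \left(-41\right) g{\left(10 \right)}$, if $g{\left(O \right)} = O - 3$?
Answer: $-861$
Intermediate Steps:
$g{\left(O \right)} = -3 + O$
$3 \left(-41\right) g{\left(10 \right)} = 3 \left(-41\right) \left(-3 + 10\right) = \left(-123\right) 7 = -861$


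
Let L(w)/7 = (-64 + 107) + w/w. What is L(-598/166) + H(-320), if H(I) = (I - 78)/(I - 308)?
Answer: 96911/314 ≈ 308.63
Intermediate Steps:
H(I) = (-78 + I)/(-308 + I)
L(w) = 308 (L(w) = 7*((-64 + 107) + w/w) = 7*(43 + 1) = 7*44 = 308)
L(-598/166) + H(-320) = 308 + (-78 - 320)/(-308 - 320) = 308 - 398/(-628) = 308 - 1/628*(-398) = 308 + 199/314 = 96911/314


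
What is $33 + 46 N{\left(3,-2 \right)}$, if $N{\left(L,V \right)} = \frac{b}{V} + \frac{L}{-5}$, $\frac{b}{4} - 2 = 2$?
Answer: $- \frac{1813}{5} \approx -362.6$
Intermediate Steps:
$b = 16$ ($b = 8 + 4 \cdot 2 = 8 + 8 = 16$)
$N{\left(L,V \right)} = \frac{16}{V} - \frac{L}{5}$ ($N{\left(L,V \right)} = \frac{16}{V} + \frac{L}{-5} = \frac{16}{V} + L \left(- \frac{1}{5}\right) = \frac{16}{V} - \frac{L}{5}$)
$33 + 46 N{\left(3,-2 \right)} = 33 + 46 \left(\frac{16}{-2} - \frac{3}{5}\right) = 33 + 46 \left(16 \left(- \frac{1}{2}\right) - \frac{3}{5}\right) = 33 + 46 \left(-8 - \frac{3}{5}\right) = 33 + 46 \left(- \frac{43}{5}\right) = 33 - \frac{1978}{5} = - \frac{1813}{5}$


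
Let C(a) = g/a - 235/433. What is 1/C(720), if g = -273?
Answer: -103920/95803 ≈ -1.0847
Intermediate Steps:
C(a) = -235/433 - 273/a (C(a) = -273/a - 235/433 = -235/433 - 273/a)
1/C(720) = 1/(-235/433 - 273/720) = 1/(-235/433 - 273*1/720) = 1/(-235/433 - 91/240) = 1/(-95803/103920) = -103920/95803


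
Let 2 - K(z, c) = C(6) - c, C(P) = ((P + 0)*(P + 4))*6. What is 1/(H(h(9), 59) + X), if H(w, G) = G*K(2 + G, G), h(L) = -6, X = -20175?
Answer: -1/37816 ≈ -2.6444e-5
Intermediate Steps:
C(P) = 6*P*(4 + P) (C(P) = (P*(4 + P))*6 = 6*P*(4 + P))
K(z, c) = -358 + c (K(z, c) = 2 - (6*6*(4 + 6) - c) = 2 - (6*6*10 - c) = 2 - (360 - c) = 2 + (-360 + c) = -358 + c)
H(w, G) = G*(-358 + G)
1/(H(h(9), 59) + X) = 1/(59*(-358 + 59) - 20175) = 1/(59*(-299) - 20175) = 1/(-17641 - 20175) = 1/(-37816) = -1/37816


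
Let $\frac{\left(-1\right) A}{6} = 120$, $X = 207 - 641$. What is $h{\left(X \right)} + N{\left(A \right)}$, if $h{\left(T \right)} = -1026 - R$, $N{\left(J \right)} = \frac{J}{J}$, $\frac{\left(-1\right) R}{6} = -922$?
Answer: $-6557$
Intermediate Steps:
$X = -434$
$A = -720$ ($A = \left(-6\right) 120 = -720$)
$R = 5532$ ($R = \left(-6\right) \left(-922\right) = 5532$)
$N{\left(J \right)} = 1$
$h{\left(T \right)} = -6558$ ($h{\left(T \right)} = -1026 - 5532 = -6558$)
$h{\left(X \right)} + N{\left(A \right)} = -6558 + 1 = -6557$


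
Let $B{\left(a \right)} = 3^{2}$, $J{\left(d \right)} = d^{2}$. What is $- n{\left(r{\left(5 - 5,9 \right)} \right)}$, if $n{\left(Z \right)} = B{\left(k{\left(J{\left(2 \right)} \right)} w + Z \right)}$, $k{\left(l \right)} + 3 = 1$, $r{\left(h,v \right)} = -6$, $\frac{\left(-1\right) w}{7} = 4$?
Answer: $-9$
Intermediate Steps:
$w = -28$ ($w = \left(-7\right) 4 = -28$)
$k{\left(l \right)} = -2$ ($k{\left(l \right)} = -3 + 1 = -2$)
$B{\left(a \right)} = 9$
$n{\left(Z \right)} = 9$
$- n{\left(r{\left(5 - 5,9 \right)} \right)} = \left(-1\right) 9 = -9$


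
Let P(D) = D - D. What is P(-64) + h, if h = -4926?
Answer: -4926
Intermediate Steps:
P(D) = 0
P(-64) + h = 0 - 4926 = -4926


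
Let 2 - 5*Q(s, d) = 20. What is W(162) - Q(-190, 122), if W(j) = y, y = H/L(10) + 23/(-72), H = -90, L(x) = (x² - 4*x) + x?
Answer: 5027/2520 ≈ 1.9948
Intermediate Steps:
L(x) = x² - 3*x
y = -809/504 (y = -90*1/(10*(-3 + 10)) + 23/(-72) = -90/(10*7) + 23*(-1/72) = -90/70 - 23/72 = -90*1/70 - 23/72 = -9/7 - 23/72 = -809/504 ≈ -1.6052)
W(j) = -809/504
Q(s, d) = -18/5 (Q(s, d) = ⅖ - ⅕*20 = ⅖ - 4 = -18/5)
W(162) - Q(-190, 122) = -809/504 - 1*(-18/5) = -809/504 + 18/5 = 5027/2520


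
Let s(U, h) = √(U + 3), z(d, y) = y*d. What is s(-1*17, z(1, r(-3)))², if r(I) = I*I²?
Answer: -14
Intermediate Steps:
r(I) = I³
z(d, y) = d*y
s(U, h) = √(3 + U)
s(-1*17, z(1, r(-3)))² = (√(3 - 1*17))² = (√(3 - 17))² = (√(-14))² = (I*√14)² = -14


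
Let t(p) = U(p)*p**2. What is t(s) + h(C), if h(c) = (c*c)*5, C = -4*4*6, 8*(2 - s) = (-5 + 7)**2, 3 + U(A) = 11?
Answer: 46098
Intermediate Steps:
U(A) = 8 (U(A) = -3 + 11 = 8)
s = 3/2 (s = 2 - (-5 + 7)**2/8 = 2 - 1/8*2**2 = 2 - 1/8*4 = 2 - 1/2 = 3/2 ≈ 1.5000)
t(p) = 8*p**2
C = -96 (C = -16*6 = -96)
h(c) = 5*c**2 (h(c) = c**2*5 = 5*c**2)
t(s) + h(C) = 8*(3/2)**2 + 5*(-96)**2 = 8*(9/4) + 5*9216 = 18 + 46080 = 46098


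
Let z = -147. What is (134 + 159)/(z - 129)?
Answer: -293/276 ≈ -1.0616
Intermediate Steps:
(134 + 159)/(z - 129) = (134 + 159)/(-147 - 129) = 293/(-276) = 293*(-1/276) = -293/276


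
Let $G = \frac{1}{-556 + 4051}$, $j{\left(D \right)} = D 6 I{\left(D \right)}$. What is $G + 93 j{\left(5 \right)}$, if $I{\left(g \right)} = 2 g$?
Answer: $\frac{97510501}{3495} \approx 27900.0$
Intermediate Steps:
$j{\left(D \right)} = 12 D^{2}$ ($j{\left(D \right)} = D 6 \cdot 2 D = 6 D 2 D = 12 D^{2}$)
$G = \frac{1}{3495} \approx 0.00028612$
$G + 93 j{\left(5 \right)} = \frac{1}{3495} + 93 \cdot 12 \cdot 5^{2} = \frac{1}{3495} + 93 \cdot 12 \cdot 25 = \frac{1}{3495} + 93 \cdot 300 = \frac{1}{3495} + 27900 = \frac{97510501}{3495}$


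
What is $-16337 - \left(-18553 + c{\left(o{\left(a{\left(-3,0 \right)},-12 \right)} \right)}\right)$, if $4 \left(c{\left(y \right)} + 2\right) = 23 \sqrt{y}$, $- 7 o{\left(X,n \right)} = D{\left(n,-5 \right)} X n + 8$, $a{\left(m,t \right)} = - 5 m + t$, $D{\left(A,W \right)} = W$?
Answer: $2218 - \frac{23 i \sqrt{1589}}{14} \approx 2218.0 - 65.488 i$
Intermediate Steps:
$a{\left(m,t \right)} = t - 5 m$
$o{\left(X,n \right)} = - \frac{8}{7} + \frac{5 X n}{7}$ ($o{\left(X,n \right)} = - \frac{- 5 X n + 8}{7} = - \frac{8 - 5 X n}{7} = - \frac{8}{7} + \frac{5 X n}{7}$)
$c{\left(y \right)} = -2 + \frac{23 \sqrt{y}}{4}$
$-16337 - \left(-18553 + c{\left(o{\left(a{\left(-3,0 \right)},-12 \right)} \right)}\right) = -16337 + \left(18553 - \left(-2 + \frac{23 \sqrt{- \frac{8}{7} + \frac{5}{7} \left(0 - -15\right) \left(-12\right)}}{4}\right)\right) = -16337 + \left(18553 - \left(-2 + \frac{23 \sqrt{- \frac{8}{7} + \frac{5}{7} \left(0 + 15\right) \left(-12\right)}}{4}\right)\right) = -16337 + \left(18553 - \left(-2 + \frac{23 \sqrt{- \frac{8}{7} + \frac{5}{7} \cdot 15 \left(-12\right)}}{4}\right)\right) = -16337 + \left(18553 - \left(-2 + \frac{23 \sqrt{- \frac{8}{7} - \frac{900}{7}}}{4}\right)\right) = -16337 + \left(18553 - \left(-2 + \frac{23 \sqrt{- \frac{908}{7}}}{4}\right)\right) = -16337 + \left(18553 - \left(-2 + \frac{23 \frac{2 i \sqrt{1589}}{7}}{4}\right)\right) = -16337 + \left(18553 - \left(-2 + \frac{23 i \sqrt{1589}}{14}\right)\right) = -16337 + \left(18553 + \left(2 - \frac{23 i \sqrt{1589}}{14}\right)\right) = -16337 + \left(18555 - \frac{23 i \sqrt{1589}}{14}\right) = 2218 - \frac{23 i \sqrt{1589}}{14}$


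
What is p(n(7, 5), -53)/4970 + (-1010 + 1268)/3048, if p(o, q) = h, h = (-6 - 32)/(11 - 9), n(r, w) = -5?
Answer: 102029/1262380 ≈ 0.080823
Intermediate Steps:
h = -19 (h = -38/2 = -38*1/2 = -19)
p(o, q) = -19
p(n(7, 5), -53)/4970 + (-1010 + 1268)/3048 = -19/4970 + (-1010 + 1268)/3048 = -19*1/4970 + 258*(1/3048) = -19/4970 + 43/508 = 102029/1262380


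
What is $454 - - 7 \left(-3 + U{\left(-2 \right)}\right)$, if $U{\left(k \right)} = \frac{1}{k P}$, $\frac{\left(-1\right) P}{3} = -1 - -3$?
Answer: $\frac{5203}{12} \approx 433.58$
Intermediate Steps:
$P = -6$ ($P = - 3 \left(-1 - -3\right) = - 3 \left(-1 + 3\right) = \left(-3\right) 2 = -6$)
$U{\left(k \right)} = - \frac{1}{6 k}$ ($U{\left(k \right)} = \frac{1}{k \left(-6\right)} = \frac{1}{k} \left(- \frac{1}{6}\right) = - \frac{1}{6 k}$)
$454 - - 7 \left(-3 + U{\left(-2 \right)}\right) = 454 - - 7 \left(-3 - \frac{1}{6 \left(-2\right)}\right) = 454 - - 7 \left(-3 - - \frac{1}{12}\right) = 454 - - 7 \left(-3 + \frac{1}{12}\right) = 454 - \left(-7\right) \left(- \frac{35}{12}\right) = 454 - \frac{245}{12} = \frac{5203}{12}$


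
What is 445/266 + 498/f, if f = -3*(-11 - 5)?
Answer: 12819/1064 ≈ 12.048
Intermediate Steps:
f = 48 (f = -3*(-16) = 48)
445/266 + 498/f = 445/266 + 498/48 = 445*(1/266) + 498*(1/48) = 445/266 + 83/8 = 12819/1064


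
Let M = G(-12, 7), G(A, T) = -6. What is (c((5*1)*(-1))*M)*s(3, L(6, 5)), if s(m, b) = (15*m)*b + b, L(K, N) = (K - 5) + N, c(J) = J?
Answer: 8280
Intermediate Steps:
L(K, N) = -5 + K + N (L(K, N) = (-5 + K) + N = -5 + K + N)
M = -6
s(m, b) = b + 15*b*m (s(m, b) = 15*b*m + b = b + 15*b*m)
(c((5*1)*(-1))*M)*s(3, L(6, 5)) = (((5*1)*(-1))*(-6))*((-5 + 6 + 5)*(1 + 15*3)) = ((5*(-1))*(-6))*(6*(1 + 45)) = (-5*(-6))*(6*46) = 30*276 = 8280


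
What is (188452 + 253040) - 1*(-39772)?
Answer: 481264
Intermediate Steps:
(188452 + 253040) - 1*(-39772) = 441492 + 39772 = 481264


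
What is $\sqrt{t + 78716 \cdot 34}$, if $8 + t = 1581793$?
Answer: $\sqrt{4258129} \approx 2063.5$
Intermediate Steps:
$t = 1581785$ ($t = -8 + 1581793 = 1581785$)
$\sqrt{t + 78716 \cdot 34} = \sqrt{1581785 + 78716 \cdot 34} = \sqrt{1581785 + 2676344} = \sqrt{4258129}$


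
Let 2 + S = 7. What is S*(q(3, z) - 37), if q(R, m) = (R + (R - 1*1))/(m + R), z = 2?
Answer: -180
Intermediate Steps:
S = 5 (S = -2 + 7 = 5)
q(R, m) = (-1 + 2*R)/(R + m) (q(R, m) = (R + (R - 1))/(R + m) = (R + (-1 + R))/(R + m) = (-1 + 2*R)/(R + m))
S*(q(3, z) - 37) = 5*((-1 + 2*3)/(3 + 2) - 37) = 5*((-1 + 6)/5 - 37) = 5*((1/5)*5 - 37) = 5*(1 - 37) = 5*(-36) = -180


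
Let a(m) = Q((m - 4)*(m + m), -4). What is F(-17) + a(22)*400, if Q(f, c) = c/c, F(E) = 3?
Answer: 403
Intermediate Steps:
Q(f, c) = 1
a(m) = 1
F(-17) + a(22)*400 = 3 + 1*400 = 3 + 400 = 403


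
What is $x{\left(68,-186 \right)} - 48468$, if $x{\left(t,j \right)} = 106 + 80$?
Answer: $-48282$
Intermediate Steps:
$x{\left(t,j \right)} = 186$
$x{\left(68,-186 \right)} - 48468 = 186 - 48468 = -48282$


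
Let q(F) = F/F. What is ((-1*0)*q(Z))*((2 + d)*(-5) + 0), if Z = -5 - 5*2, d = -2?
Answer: 0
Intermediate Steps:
Z = -15 (Z = -5 - 10 = -15)
q(F) = 1
((-1*0)*q(Z))*((2 + d)*(-5) + 0) = (-1*0*1)*((2 - 2)*(-5) + 0) = (0*1)*(0*(-5) + 0) = 0*(0 + 0) = 0*0 = 0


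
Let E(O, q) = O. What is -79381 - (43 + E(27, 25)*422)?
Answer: -90818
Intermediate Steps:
-79381 - (43 + E(27, 25)*422) = -79381 - (43 + 27*422) = -79381 - (43 + 11394) = -79381 - 1*11437 = -79381 - 11437 = -90818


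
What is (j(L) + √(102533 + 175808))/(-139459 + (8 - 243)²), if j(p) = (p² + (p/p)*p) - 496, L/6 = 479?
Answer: -4131127/42117 - √278341/84234 ≈ -98.093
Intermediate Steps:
L = 2874 (L = 6*479 = 2874)
j(p) = -496 + p + p² (j(p) = (p² + 1*p) - 496 = (p² + p) - 496 = (p + p²) - 496 = -496 + p + p²)
(j(L) + √(102533 + 175808))/(-139459 + (8 - 243)²) = ((-496 + 2874 + 2874²) + √(102533 + 175808))/(-139459 + (8 - 243)²) = ((-496 + 2874 + 8259876) + √278341)/(-139459 + (-235)²) = (8262254 + √278341)/(-139459 + 55225) = (8262254 + √278341)/(-84234) = (8262254 + √278341)*(-1/84234) = -4131127/42117 - √278341/84234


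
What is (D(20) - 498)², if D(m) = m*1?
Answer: 228484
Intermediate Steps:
D(m) = m
(D(20) - 498)² = (20 - 498)² = (-478)² = 228484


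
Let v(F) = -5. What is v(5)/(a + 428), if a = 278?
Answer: -5/706 ≈ -0.0070821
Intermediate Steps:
v(5)/(a + 428) = -5/(278 + 428) = -5/706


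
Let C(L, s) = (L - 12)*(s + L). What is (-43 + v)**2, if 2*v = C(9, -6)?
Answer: 9025/4 ≈ 2256.3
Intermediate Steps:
C(L, s) = (-12 + L)*(L + s)
v = -9/2 (v = (9**2 - 12*9 - 12*(-6) + 9*(-6))/2 = (81 - 108 + 72 - 54)/2 = (1/2)*(-9) = -9/2 ≈ -4.5000)
(-43 + v)**2 = (-43 - 9/2)**2 = (-95/2)**2 = 9025/4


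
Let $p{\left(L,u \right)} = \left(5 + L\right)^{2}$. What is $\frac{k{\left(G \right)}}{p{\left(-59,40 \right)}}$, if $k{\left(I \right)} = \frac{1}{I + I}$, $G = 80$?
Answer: $\frac{1}{466560} \approx 2.1433 \cdot 10^{-6}$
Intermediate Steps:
$k{\left(I \right)} = \frac{1}{2 I}$
$\frac{k{\left(G \right)}}{p{\left(-59,40 \right)}} = \frac{\frac{1}{2} \cdot \frac{1}{80}}{\left(5 - 59\right)^{2}} = \frac{\frac{1}{2} \cdot \frac{1}{80}}{\left(-54\right)^{2}} = \frac{1}{160 \cdot 2916} = \frac{1}{160} \cdot \frac{1}{2916} = \frac{1}{466560}$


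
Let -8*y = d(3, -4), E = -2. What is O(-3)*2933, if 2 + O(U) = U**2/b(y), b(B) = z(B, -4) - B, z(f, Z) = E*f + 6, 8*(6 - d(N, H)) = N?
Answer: -451682/173 ≈ -2610.9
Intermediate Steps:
d(N, H) = 6 - N/8
y = -45/64 (y = -(6 - 1/8*3)/8 = -(6 - 3/8)/8 = -1/8*45/8 = -45/64 ≈ -0.70313)
z(f, Z) = 6 - 2*f (z(f, Z) = -2*f + 6 = 6 - 2*f)
b(B) = 6 - 3*B (b(B) = (6 - 2*B) - B = 6 - 3*B)
O(U) = -2 + 64*U**2/519 (O(U) = -2 + U**2/(6 - 3*(-45/64)) = -2 + U**2/(6 + 135/64) = -2 + U**2/(519/64) = -2 + U**2*(64/519) = -2 + 64*U**2/519)
O(-3)*2933 = (-2 + (64/519)*(-3)**2)*2933 = (-2 + (64/519)*9)*2933 = (-2 + 192/173)*2933 = -154/173*2933 = -451682/173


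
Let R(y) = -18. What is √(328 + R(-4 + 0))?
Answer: √310 ≈ 17.607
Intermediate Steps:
√(328 + R(-4 + 0)) = √(328 - 18) = √310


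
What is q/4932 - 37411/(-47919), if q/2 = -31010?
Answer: -232285444/19694709 ≈ -11.794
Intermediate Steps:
q = -62020 (q = 2*(-31010) = -62020)
q/4932 - 37411/(-47919) = -62020/4932 - 37411/(-47919) = -62020*1/4932 - 37411*(-1/47919) = -15505/1233 + 37411/47919 = -232285444/19694709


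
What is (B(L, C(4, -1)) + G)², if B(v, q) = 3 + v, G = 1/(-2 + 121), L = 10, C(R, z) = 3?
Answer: 2396304/14161 ≈ 169.22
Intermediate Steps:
G = 1/119 ≈ 0.0084034
(B(L, C(4, -1)) + G)² = ((3 + 10) + 1/119)² = (13 + 1/119)² = (1548/119)² = 2396304/14161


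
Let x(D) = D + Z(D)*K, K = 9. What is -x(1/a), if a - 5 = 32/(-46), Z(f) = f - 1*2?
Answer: 1552/99 ≈ 15.677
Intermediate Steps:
Z(f) = -2 + f (Z(f) = f - 2 = -2 + f)
a = 99/23 (a = 5 + 32/(-46) = 5 + 32*(-1/46) = 5 - 16/23 = 99/23 ≈ 4.3043)
x(D) = -18 + 10*D (x(D) = D + (-2 + D)*9 = D + (-18 + 9*D) = -18 + 10*D)
-x(1/a) = -(-18 + 10/(99/23)) = -(-18 + 10*(23/99)) = -(-18 + 230/99) = -1*(-1552/99) = 1552/99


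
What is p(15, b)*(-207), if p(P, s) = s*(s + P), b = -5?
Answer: 10350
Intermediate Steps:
p(P, s) = s*(P + s)
p(15, b)*(-207) = -5*(15 - 5)*(-207) = -5*10*(-207) = -50*(-207) = 10350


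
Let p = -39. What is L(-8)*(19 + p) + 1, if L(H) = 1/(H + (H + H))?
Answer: 11/6 ≈ 1.8333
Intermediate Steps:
L(H) = 1/(3*H) (L(H) = 1/(H + 2*H) = 1/(3*H))
L(-8)*(19 + p) + 1 = ((⅓)/(-8))*(19 - 39) + 1 = ((⅓)*(-⅛))*(-20) + 1 = -1/24*(-20) + 1 = ⅚ + 1 = 11/6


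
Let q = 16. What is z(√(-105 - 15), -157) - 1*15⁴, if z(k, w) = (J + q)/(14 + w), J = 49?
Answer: -556880/11 ≈ -50625.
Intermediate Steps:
z(k, w) = 65/(14 + w) (z(k, w) = (49 + 16)/(14 + w) = 65/(14 + w))
z(√(-105 - 15), -157) - 1*15⁴ = 65/(14 - 157) - 1*15⁴ = 65/(-143) - 1*50625 = 65*(-1/143) - 50625 = -5/11 - 50625 = -556880/11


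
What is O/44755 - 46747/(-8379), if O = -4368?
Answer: 2055562513/375002145 ≈ 5.4815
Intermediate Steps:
O/44755 - 46747/(-8379) = -4368/44755 - 46747/(-8379) = -4368*1/44755 - 46747*(-1/8379) = -4368/44755 + 46747/8379 = 2055562513/375002145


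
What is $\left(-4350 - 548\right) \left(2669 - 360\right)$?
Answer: $-11309482$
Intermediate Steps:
$\left(-4350 - 548\right) \left(2669 - 360\right) = \left(-4898\right) 2309 = -11309482$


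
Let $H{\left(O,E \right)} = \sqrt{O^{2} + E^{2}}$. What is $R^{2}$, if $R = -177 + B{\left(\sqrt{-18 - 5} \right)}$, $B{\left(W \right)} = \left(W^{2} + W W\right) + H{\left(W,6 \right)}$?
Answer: $\left(223 - \sqrt{13}\right)^{2} \approx 48134.0$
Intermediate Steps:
$H{\left(O,E \right)} = \sqrt{E^{2} + O^{2}}$
$B{\left(W \right)} = \sqrt{36 + W^{2}} + 2 W^{2}$ ($B{\left(W \right)} = \left(W^{2} + W W\right) + \sqrt{6^{2} + W^{2}} = \left(W^{2} + W^{2}\right) + \sqrt{36 + W^{2}} = 2 W^{2} + \sqrt{36 + W^{2}} = \sqrt{36 + W^{2}} + 2 W^{2}$)
$R = -223 + \sqrt{13}$ ($R = -177 + \left(\sqrt{36 + \left(\sqrt{-18 - 5}\right)^{2}} + 2 \left(\sqrt{-18 - 5}\right)^{2}\right) = -177 + \left(\sqrt{36 + \left(\sqrt{-23}\right)^{2}} + 2 \left(\sqrt{-23}\right)^{2}\right) = -177 + \left(\sqrt{36 + \left(i \sqrt{23}\right)^{2}} + 2 \left(i \sqrt{23}\right)^{2}\right) = -177 + \left(\sqrt{36 - 23} + 2 \left(-23\right)\right) = -177 - \left(46 - \sqrt{13}\right) = -223 + \sqrt{13} \approx -219.39$)
$R^{2} = \left(-223 + \sqrt{13}\right)^{2}$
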